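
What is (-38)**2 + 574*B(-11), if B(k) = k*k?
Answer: 70898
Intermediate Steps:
B(k) = k**2
(-38)**2 + 574*B(-11) = (-38)**2 + 574*(-11)**2 = 1444 + 574*121 = 1444 + 69454 = 70898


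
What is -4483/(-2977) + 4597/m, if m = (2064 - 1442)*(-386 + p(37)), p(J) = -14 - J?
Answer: 1204856893/809190278 ≈ 1.4890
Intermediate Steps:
m = -271814 (m = (2064 - 1442)*(-386 + (-14 - 1*37)) = 622*(-386 + (-14 - 37)) = 622*(-386 - 51) = 622*(-437) = -271814)
-4483/(-2977) + 4597/m = -4483/(-2977) + 4597/(-271814) = -4483*(-1/2977) + 4597*(-1/271814) = 4483/2977 - 4597/271814 = 1204856893/809190278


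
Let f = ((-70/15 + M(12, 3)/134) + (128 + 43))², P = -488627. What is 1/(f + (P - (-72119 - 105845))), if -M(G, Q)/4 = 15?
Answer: -40401/11439340214 ≈ -3.5318e-6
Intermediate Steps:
M(G, Q) = -60 (M(G, Q) = -4*15 = -60)
f = 1111755649/40401 (f = ((-70/15 - 60/134) + (128 + 43))² = ((-70*1/15 - 60*1/134) + 171)² = ((-14/3 - 30/67) + 171)² = (-1028/201 + 171)² = (33343/201)² = 1111755649/40401 ≈ 27518.)
1/(f + (P - (-72119 - 105845))) = 1/(1111755649/40401 + (-488627 - (-72119 - 105845))) = 1/(1111755649/40401 + (-488627 - 1*(-177964))) = 1/(1111755649/40401 + (-488627 + 177964)) = 1/(1111755649/40401 - 310663) = 1/(-11439340214/40401) = -40401/11439340214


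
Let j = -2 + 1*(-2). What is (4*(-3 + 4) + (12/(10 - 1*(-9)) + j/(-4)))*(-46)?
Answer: -4922/19 ≈ -259.05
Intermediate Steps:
j = -4 (j = -2 - 2 = -4)
(4*(-3 + 4) + (12/(10 - 1*(-9)) + j/(-4)))*(-46) = (4*(-3 + 4) + (12/(10 - 1*(-9)) - 4/(-4)))*(-46) = (4*1 + (12/(10 + 9) - 4*(-¼)))*(-46) = (4 + (12/19 + 1))*(-46) = (4 + 31/19)*(-46) = (107/19)*(-46) = -4922/19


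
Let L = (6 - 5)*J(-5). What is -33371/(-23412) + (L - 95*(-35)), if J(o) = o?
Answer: 77761211/23412 ≈ 3321.4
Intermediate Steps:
L = -5 (L = (6 - 5)*(-5) = 1*(-5) = -5)
-33371/(-23412) + (L - 95*(-35)) = -33371/(-23412) + (-5 - 95*(-35)) = -33371*(-1/23412) + (-5 + 3325) = 33371/23412 + 3320 = 77761211/23412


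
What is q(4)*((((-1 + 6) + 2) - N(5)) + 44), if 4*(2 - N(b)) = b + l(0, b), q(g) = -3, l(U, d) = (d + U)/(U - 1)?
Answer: -147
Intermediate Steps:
l(U, d) = (U + d)/(-1 + U)
N(b) = 2 (N(b) = 2 - (b + (0 + b)/(-1 + 0))/4 = 2 - (b + b/(-1))/4 = 2 - (b - b)/4 = 2 - 1/4*0 = 2 + 0 = 2)
q(4)*((((-1 + 6) + 2) - N(5)) + 44) = -3*((((-1 + 6) + 2) - 1*2) + 44) = -3*(((5 + 2) - 2) + 44) = -3*((7 - 2) + 44) = -3*(5 + 44) = -3*49 = -147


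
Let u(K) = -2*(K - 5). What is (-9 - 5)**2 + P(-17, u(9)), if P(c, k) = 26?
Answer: 222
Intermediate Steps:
u(K) = 10 - 2*K (u(K) = -2*(-5 + K) = 10 - 2*K)
(-9 - 5)**2 + P(-17, u(9)) = (-9 - 5)**2 + 26 = (-14)**2 + 26 = 196 + 26 = 222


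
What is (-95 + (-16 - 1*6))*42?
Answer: -4914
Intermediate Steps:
(-95 + (-16 - 1*6))*42 = (-95 + (-16 - 6))*42 = (-95 - 22)*42 = -117*42 = -4914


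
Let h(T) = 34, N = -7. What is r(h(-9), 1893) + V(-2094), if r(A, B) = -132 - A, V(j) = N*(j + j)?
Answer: 29150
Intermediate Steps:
V(j) = -14*j (V(j) = -7*(j + j) = -14*j)
r(h(-9), 1893) + V(-2094) = (-132 - 1*34) - 14*(-2094) = (-132 - 34) + 29316 = -166 + 29316 = 29150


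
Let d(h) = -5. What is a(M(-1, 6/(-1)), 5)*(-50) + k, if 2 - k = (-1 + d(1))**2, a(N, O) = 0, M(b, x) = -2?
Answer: -34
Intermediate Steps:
k = -34 (k = 2 - (-1 - 5)**2 = 2 - 1*(-6)**2 = 2 - 1*36 = 2 - 36 = -34)
a(M(-1, 6/(-1)), 5)*(-50) + k = 0*(-50) - 34 = 0 - 34 = -34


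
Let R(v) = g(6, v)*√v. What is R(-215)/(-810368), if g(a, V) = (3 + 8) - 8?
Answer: -3*I*√215/810368 ≈ -5.4282e-5*I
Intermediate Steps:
g(a, V) = 3 (g(a, V) = 11 - 8 = 3)
R(v) = 3*√v
R(-215)/(-810368) = (3*√(-215))/(-810368) = (3*(I*√215))*(-1/810368) = (3*I*√215)*(-1/810368) = -3*I*√215/810368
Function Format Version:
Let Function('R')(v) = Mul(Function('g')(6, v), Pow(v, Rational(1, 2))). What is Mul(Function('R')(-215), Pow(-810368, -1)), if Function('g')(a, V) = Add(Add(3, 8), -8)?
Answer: Mul(Rational(-3, 810368), I, Pow(215, Rational(1, 2))) ≈ Mul(-5.4282e-5, I)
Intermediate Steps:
Function('g')(a, V) = 3 (Function('g')(a, V) = Add(11, -8) = 3)
Function('R')(v) = Mul(3, Pow(v, Rational(1, 2)))
Mul(Function('R')(-215), Pow(-810368, -1)) = Mul(Mul(3, Pow(-215, Rational(1, 2))), Pow(-810368, -1)) = Mul(Mul(3, Mul(I, Pow(215, Rational(1, 2)))), Rational(-1, 810368)) = Mul(Mul(3, I, Pow(215, Rational(1, 2))), Rational(-1, 810368)) = Mul(Rational(-3, 810368), I, Pow(215, Rational(1, 2)))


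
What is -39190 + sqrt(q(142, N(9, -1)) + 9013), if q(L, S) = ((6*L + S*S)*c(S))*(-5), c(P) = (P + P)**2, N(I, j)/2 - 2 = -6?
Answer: -39190 + I*sqrt(1163467) ≈ -39190.0 + 1078.6*I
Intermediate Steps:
N(I, j) = -8 (N(I, j) = 4 + 2*(-6) = 4 - 12 = -8)
c(P) = 4*P**2 (c(P) = (2*P)**2 = 4*P**2)
q(L, S) = -20*S**2*(S**2 + 6*L) (q(L, S) = ((6*L + S*S)*(4*S**2))*(-5) = ((6*L + S**2)*(4*S**2))*(-5) = ((S**2 + 6*L)*(4*S**2))*(-5) = (4*S**2*(S**2 + 6*L))*(-5) = -20*S**2*(S**2 + 6*L))
-39190 + sqrt(q(142, N(9, -1)) + 9013) = -39190 + sqrt(20*(-8)**2*(-1*(-8)**2 - 6*142) + 9013) = -39190 + sqrt(20*64*(-1*64 - 852) + 9013) = -39190 + sqrt(20*64*(-64 - 852) + 9013) = -39190 + sqrt(20*64*(-916) + 9013) = -39190 + sqrt(-1172480 + 9013) = -39190 + sqrt(-1163467) = -39190 + I*sqrt(1163467)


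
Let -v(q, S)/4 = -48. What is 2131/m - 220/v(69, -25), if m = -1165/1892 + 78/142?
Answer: -13741042601/428496 ≈ -32068.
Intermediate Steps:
m = -8927/134332 (m = -1165*1/1892 + 78*(1/142) = -1165/1892 + 39/71 = -8927/134332 ≈ -0.066455)
v(q, S) = 192 (v(q, S) = -4*(-48) = 192)
2131/m - 220/v(69, -25) = 2131/(-8927/134332) - 220/192 = 2131*(-134332/8927) - 220*1/192 = -286261492/8927 - 55/48 = -13741042601/428496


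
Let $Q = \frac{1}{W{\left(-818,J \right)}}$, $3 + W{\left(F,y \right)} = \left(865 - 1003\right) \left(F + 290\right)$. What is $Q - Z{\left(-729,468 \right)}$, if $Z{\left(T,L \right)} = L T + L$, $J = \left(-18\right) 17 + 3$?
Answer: $\frac{24824034145}{72861} \approx 3.407 \cdot 10^{5}$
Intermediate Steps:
$J = -303$ ($J = -306 + 3 = -303$)
$W{\left(F,y \right)} = -40023 - 138 F$ ($W{\left(F,y \right)} = -3 + \left(865 - 1003\right) \left(F + 290\right) = -3 - 138 \left(290 + F\right) = -3 - \left(40020 + 138 F\right) = -40023 - 138 F$)
$Q = \frac{1}{72861}$ ($Q = \frac{1}{-40023 - -112884} = \frac{1}{-40023 + 112884} = \frac{1}{72861} \approx 1.3725 \cdot 10^{-5}$)
$Z{\left(T,L \right)} = L + L T$
$Q - Z{\left(-729,468 \right)} = \frac{1}{72861} - 468 \left(1 - 729\right) = \frac{1}{72861} - 468 \left(-728\right) = \frac{1}{72861} - -340704 = \frac{1}{72861} + 340704 = \frac{24824034145}{72861}$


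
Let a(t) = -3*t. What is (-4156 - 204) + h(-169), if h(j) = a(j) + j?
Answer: -4022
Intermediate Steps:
h(j) = -2*j (h(j) = -3*j + j = -2*j)
(-4156 - 204) + h(-169) = (-4156 - 204) - 2*(-169) = -4360 + 338 = -4022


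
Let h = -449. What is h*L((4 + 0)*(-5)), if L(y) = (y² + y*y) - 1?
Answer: -358751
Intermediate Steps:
L(y) = -1 + 2*y² (L(y) = (y² + y²) - 1 = 2*y² - 1 = -1 + 2*y²)
h*L((4 + 0)*(-5)) = -449*(-1 + 2*((4 + 0)*(-5))²) = -449*(-1 + 2*(4*(-5))²) = -449*(-1 + 2*(-20)²) = -449*(-1 + 2*400) = -449*(-1 + 800) = -449*799 = -358751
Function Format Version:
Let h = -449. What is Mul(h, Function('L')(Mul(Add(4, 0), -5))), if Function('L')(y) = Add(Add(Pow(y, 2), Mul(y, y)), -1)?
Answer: -358751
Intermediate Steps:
Function('L')(y) = Add(-1, Mul(2, Pow(y, 2))) (Function('L')(y) = Add(Add(Pow(y, 2), Pow(y, 2)), -1) = Add(Mul(2, Pow(y, 2)), -1) = Add(-1, Mul(2, Pow(y, 2))))
Mul(h, Function('L')(Mul(Add(4, 0), -5))) = Mul(-449, Add(-1, Mul(2, Pow(Mul(Add(4, 0), -5), 2)))) = Mul(-449, Add(-1, Mul(2, Pow(Mul(4, -5), 2)))) = Mul(-449, Add(-1, Mul(2, Pow(-20, 2)))) = Mul(-449, Add(-1, Mul(2, 400))) = Mul(-449, Add(-1, 800)) = Mul(-449, 799) = -358751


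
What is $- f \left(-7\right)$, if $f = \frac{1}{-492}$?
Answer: $- \frac{7}{492} \approx -0.014228$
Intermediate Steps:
$f = - \frac{1}{492} \approx -0.0020325$
$- f \left(-7\right) = \left(-1\right) \left(- \frac{1}{492}\right) \left(-7\right) = \frac{1}{492} \left(-7\right) = - \frac{7}{492}$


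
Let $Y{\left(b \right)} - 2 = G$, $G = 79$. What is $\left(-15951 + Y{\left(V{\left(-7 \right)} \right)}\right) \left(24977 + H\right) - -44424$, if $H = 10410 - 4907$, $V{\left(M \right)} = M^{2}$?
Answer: $-483673176$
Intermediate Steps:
$Y{\left(b \right)} = 81$ ($Y{\left(b \right)} = 2 + 79 = 81$)
$H = 5503$
$\left(-15951 + Y{\left(V{\left(-7 \right)} \right)}\right) \left(24977 + H\right) - -44424 = \left(-15951 + 81\right) \left(24977 + 5503\right) - -44424 = \left(-15870\right) 30480 + 44424 = -483717600 + 44424 = -483673176$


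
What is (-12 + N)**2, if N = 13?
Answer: 1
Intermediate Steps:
(-12 + N)**2 = (-12 + 13)**2 = 1**2 = 1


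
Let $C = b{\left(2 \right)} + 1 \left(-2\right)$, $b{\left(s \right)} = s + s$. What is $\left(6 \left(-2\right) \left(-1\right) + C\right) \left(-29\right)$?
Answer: $-406$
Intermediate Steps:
$b{\left(s \right)} = 2 s$
$C = 2$ ($C = 2 \cdot 2 + 1 \left(-2\right) = 4 - 2 = 2$)
$\left(6 \left(-2\right) \left(-1\right) + C\right) \left(-29\right) = \left(6 \left(-2\right) \left(-1\right) + 2\right) \left(-29\right) = \left(\left(-12\right) \left(-1\right) + 2\right) \left(-29\right) = \left(12 + 2\right) \left(-29\right) = 14 \left(-29\right) = -406$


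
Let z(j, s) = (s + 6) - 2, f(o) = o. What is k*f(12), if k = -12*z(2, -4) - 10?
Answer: -120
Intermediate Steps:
z(j, s) = 4 + s (z(j, s) = (6 + s) - 2 = 4 + s)
k = -10 (k = -12*(4 - 4) - 10 = -12*0 - 10 = 0 - 10 = -10)
k*f(12) = -10*12 = -120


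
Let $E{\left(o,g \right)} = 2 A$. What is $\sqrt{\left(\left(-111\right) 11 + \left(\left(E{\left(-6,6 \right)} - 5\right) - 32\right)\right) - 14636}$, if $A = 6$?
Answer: $i \sqrt{15882} \approx 126.02 i$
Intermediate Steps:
$E{\left(o,g \right)} = 12$ ($E{\left(o,g \right)} = 2 \cdot 6 = 12$)
$\sqrt{\left(\left(-111\right) 11 + \left(\left(E{\left(-6,6 \right)} - 5\right) - 32\right)\right) - 14636} = \sqrt{\left(\left(-111\right) 11 + \left(\left(12 - 5\right) - 32\right)\right) - 14636} = \sqrt{\left(-1221 + \left(7 - 32\right)\right) - 14636} = \sqrt{\left(-1221 - 25\right) - 14636} = \sqrt{-1246 - 14636} = \sqrt{-15882} = i \sqrt{15882}$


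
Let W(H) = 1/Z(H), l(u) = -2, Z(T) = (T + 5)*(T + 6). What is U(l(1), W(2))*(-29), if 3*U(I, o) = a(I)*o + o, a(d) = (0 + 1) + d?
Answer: 0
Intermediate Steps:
Z(T) = (5 + T)*(6 + T)
a(d) = 1 + d
W(H) = 1/(30 + H² + 11*H)
U(I, o) = o/3 + o*(1 + I)/3 (U(I, o) = ((1 + I)*o + o)/3 = (o*(1 + I) + o)/3 = (o + o*(1 + I))/3 = o/3 + o*(1 + I)/3)
U(l(1), W(2))*(-29) = ((2 - 2)/(3*(30 + 2² + 11*2)))*(-29) = ((⅓)*0/(30 + 4 + 22))*(-29) = ((⅓)*0/56)*(-29) = ((⅓)*(1/56)*0)*(-29) = 0*(-29) = 0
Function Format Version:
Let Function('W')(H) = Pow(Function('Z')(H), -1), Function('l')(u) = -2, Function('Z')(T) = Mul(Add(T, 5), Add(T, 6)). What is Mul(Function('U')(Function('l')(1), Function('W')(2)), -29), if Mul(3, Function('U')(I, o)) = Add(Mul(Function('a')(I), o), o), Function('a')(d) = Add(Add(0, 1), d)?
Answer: 0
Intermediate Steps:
Function('Z')(T) = Mul(Add(5, T), Add(6, T))
Function('a')(d) = Add(1, d)
Function('W')(H) = Pow(Add(30, Pow(H, 2), Mul(11, H)), -1)
Function('U')(I, o) = Add(Mul(Rational(1, 3), o), Mul(Rational(1, 3), o, Add(1, I))) (Function('U')(I, o) = Mul(Rational(1, 3), Add(Mul(Add(1, I), o), o)) = Mul(Rational(1, 3), Add(Mul(o, Add(1, I)), o)) = Mul(Rational(1, 3), Add(o, Mul(o, Add(1, I)))) = Add(Mul(Rational(1, 3), o), Mul(Rational(1, 3), o, Add(1, I))))
Mul(Function('U')(Function('l')(1), Function('W')(2)), -29) = Mul(Mul(Rational(1, 3), Pow(Add(30, Pow(2, 2), Mul(11, 2)), -1), Add(2, -2)), -29) = Mul(Mul(Rational(1, 3), Pow(Add(30, 4, 22), -1), 0), -29) = Mul(Mul(Rational(1, 3), Pow(56, -1), 0), -29) = Mul(Mul(Rational(1, 3), Rational(1, 56), 0), -29) = Mul(0, -29) = 0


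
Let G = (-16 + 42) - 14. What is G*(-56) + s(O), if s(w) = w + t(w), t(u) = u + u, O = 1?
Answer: -669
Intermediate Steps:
G = 12 (G = 26 - 14 = 12)
t(u) = 2*u
s(w) = 3*w (s(w) = w + 2*w = 3*w)
G*(-56) + s(O) = 12*(-56) + 3*1 = -672 + 3 = -669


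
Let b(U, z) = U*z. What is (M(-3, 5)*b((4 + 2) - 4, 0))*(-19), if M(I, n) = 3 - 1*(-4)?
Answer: 0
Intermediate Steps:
M(I, n) = 7 (M(I, n) = 3 + 4 = 7)
(M(-3, 5)*b((4 + 2) - 4, 0))*(-19) = (7*(((4 + 2) - 4)*0))*(-19) = (7*((6 - 4)*0))*(-19) = (7*(2*0))*(-19) = (7*0)*(-19) = 0*(-19) = 0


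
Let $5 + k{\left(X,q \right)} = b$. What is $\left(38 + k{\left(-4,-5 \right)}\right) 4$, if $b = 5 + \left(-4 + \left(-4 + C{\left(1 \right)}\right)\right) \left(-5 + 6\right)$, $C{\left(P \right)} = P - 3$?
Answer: $112$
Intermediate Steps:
$C{\left(P \right)} = -3 + P$ ($C{\left(P \right)} = P - 3 = -3 + P$)
$b = -5$ ($b = 5 + \left(-4 + \left(-4 + \left(-3 + 1\right)\right)\right) \left(-5 + 6\right) = 5 + \left(-4 - 6\right) 1 = 5 - 10 = -5$)
$k{\left(X,q \right)} = -10$ ($k{\left(X,q \right)} = -5 - 5 = -10$)
$\left(38 + k{\left(-4,-5 \right)}\right) 4 = \left(38 - 10\right) 4 = 28 \cdot 4 = 112$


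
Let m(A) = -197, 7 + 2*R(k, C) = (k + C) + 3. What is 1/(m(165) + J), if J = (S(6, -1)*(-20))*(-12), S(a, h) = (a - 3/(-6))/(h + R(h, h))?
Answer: -1/587 ≈ -0.0017036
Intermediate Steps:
R(k, C) = -2 + C/2 + k/2 (R(k, C) = -7/2 + ((k + C) + 3)/2 = -7/2 + ((C + k) + 3)/2 = -7/2 + (3 + C + k)/2 = -7/2 + (3/2 + C/2 + k/2) = -2 + C/2 + k/2)
S(a, h) = (½ + a)/(-2 + 2*h) (S(a, h) = (a - 3/(-6))/(h + (-2 + h/2 + h/2)) = (a - 3*(-⅙))/(h + (-2 + h)) = (a + ½)/(-2 + 2*h) = (½ + a)/(-2 + 2*h))
J = -390 (J = (((1 + 2*6)/(4*(-1 - 1)))*(-20))*(-12) = (((¼)*(1 + 12)/(-2))*(-20))*(-12) = (((¼)*(-½)*13)*(-20))*(-12) = -13/8*(-20)*(-12) = (65/2)*(-12) = -390)
1/(m(165) + J) = 1/(-197 - 390) = 1/(-587) = -1/587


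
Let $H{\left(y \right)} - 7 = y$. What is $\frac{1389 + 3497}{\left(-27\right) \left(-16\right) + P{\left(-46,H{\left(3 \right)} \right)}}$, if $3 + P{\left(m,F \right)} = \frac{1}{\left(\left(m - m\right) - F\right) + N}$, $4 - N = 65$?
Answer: $\frac{173453}{15229} \approx 11.39$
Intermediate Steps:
$H{\left(y \right)} = 7 + y$
$N = -61$ ($N = 4 - 65 = -61$)
$P{\left(m,F \right)} = -3 + \frac{1}{-61 - F}$ ($P{\left(m,F \right)} = -3 + \frac{1}{\left(\left(m - m\right) - F\right) - 61} = -3 + \frac{1}{\left(0 - F\right) - 61} = -3 + \frac{1}{- F - 61} = -3 + \frac{1}{-61 - F}$)
$\frac{1389 + 3497}{\left(-27\right) \left(-16\right) + P{\left(-46,H{\left(3 \right)} \right)}} = \frac{1389 + 3497}{\left(-27\right) \left(-16\right) + \frac{-184 - 3 \left(7 + 3\right)}{61 + \left(7 + 3\right)}} = \frac{4886}{432 + \frac{-184 - 30}{61 + 10}} = \frac{4886}{432 + \frac{-184 - 30}{71}} = \frac{4886}{432 + \frac{1}{71} \left(-214\right)} = \frac{4886}{432 - \frac{214}{71}} = \frac{4886}{\frac{30458}{71}} = 4886 \cdot \frac{71}{30458} = \frac{173453}{15229}$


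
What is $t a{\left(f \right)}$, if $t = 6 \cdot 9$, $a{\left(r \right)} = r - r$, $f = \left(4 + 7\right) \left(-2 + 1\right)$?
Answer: $0$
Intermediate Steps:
$f = -11$ ($f = 11 \left(-1\right) = -11$)
$a{\left(r \right)} = 0$
$t = 54$
$t a{\left(f \right)} = 54 \cdot 0 = 0$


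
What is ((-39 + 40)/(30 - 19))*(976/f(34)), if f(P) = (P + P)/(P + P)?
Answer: 976/11 ≈ 88.727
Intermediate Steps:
f(P) = 1 (f(P) = (2*P)/((2*P)) = (2*P)*(1/(2*P)) = 1)
((-39 + 40)/(30 - 19))*(976/f(34)) = ((-39 + 40)/(30 - 19))*(976/1) = (1/11)*(976*1) = (1*(1/11))*976 = (1/11)*976 = 976/11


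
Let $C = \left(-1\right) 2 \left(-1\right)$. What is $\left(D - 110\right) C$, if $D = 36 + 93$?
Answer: $38$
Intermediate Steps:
$C = 2$ ($C = \left(-2\right) \left(-1\right) = 2$)
$D = 129$
$\left(D - 110\right) C = \left(129 - 110\right) 2 = 19 \cdot 2 = 38$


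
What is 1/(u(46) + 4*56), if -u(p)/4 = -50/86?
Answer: 43/9732 ≈ 0.0044184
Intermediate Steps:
u(p) = 100/43 (u(p) = -(-200)/86 = -4*(-25/43) = 100/43)
1/(u(46) + 4*56) = 1/(100/43 + 4*56) = 1/(100/43 + 224) = 1/(9732/43) = 43/9732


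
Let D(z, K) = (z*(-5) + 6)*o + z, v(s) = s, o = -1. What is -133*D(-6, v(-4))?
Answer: 5586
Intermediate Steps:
D(z, K) = -6 + 6*z (D(z, K) = (z*(-5) + 6)*(-1) + z = (-5*z + 6)*(-1) + z = (6 - 5*z)*(-1) + z = (-6 + 5*z) + z = -6 + 6*z)
-133*D(-6, v(-4)) = -133*(-6 + 6*(-6)) = -133*(-6 - 36) = -133*(-42) = 5586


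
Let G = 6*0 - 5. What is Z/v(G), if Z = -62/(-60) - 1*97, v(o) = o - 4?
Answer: 2879/270 ≈ 10.663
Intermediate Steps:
G = -5 (G = 0 - 5 = -5)
v(o) = -4 + o
Z = -2879/30 (Z = -62*(-1/60) - 97 = 31/30 - 97 = -2879/30 ≈ -95.967)
Z/v(G) = -2879/(30*(-4 - 5)) = -2879/30/(-9) = -2879/30*(-⅑) = 2879/270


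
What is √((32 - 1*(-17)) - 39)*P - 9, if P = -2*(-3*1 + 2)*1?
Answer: -9 + 2*√10 ≈ -2.6754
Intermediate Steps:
P = 2 (P = -2*(-3 + 2)*1 = -2*(-1)*1 = 2*1 = 2)
√((32 - 1*(-17)) - 39)*P - 9 = √((32 - 1*(-17)) - 39)*2 - 9 = √((32 + 17) - 39)*2 - 9 = √(49 - 39)*2 - 9 = √10*2 - 9 = 2*√10 - 9 = -9 + 2*√10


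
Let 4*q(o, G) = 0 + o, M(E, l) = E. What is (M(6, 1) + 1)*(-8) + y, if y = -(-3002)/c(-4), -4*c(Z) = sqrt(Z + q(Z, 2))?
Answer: -56 + 12008*I*sqrt(5)/5 ≈ -56.0 + 5370.1*I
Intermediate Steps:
q(o, G) = o/4 (q(o, G) = (0 + o)/4 = o/4)
c(Z) = -sqrt(5)*sqrt(Z)/8 (c(Z) = -sqrt(Z + Z/4)/4 = -sqrt(5)*sqrt(Z)/2/4 = -sqrt(5)*sqrt(Z)/8)
y = 12008*I*sqrt(5)/5 (y = -(-3002)/((-sqrt(5)*sqrt(-4)/8)) = -(-3002)/((-sqrt(5)*2*I/8)) = -(-3002)/((-I*sqrt(5)/4)) = -(-3002)*4*I*sqrt(5)/5 = -(-12008)*I*sqrt(5)/5 = 12008*I*sqrt(5)/5 ≈ 5370.1*I)
(M(6, 1) + 1)*(-8) + y = (6 + 1)*(-8) + 12008*I*sqrt(5)/5 = 7*(-8) + 12008*I*sqrt(5)/5 = -56 + 12008*I*sqrt(5)/5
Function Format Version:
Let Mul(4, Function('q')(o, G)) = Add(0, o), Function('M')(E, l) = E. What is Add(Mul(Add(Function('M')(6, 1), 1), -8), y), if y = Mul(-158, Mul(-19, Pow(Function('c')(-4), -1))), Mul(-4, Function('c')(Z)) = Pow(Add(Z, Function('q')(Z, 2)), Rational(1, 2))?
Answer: Add(-56, Mul(Rational(12008, 5), I, Pow(5, Rational(1, 2)))) ≈ Add(-56.000, Mul(5370.1, I))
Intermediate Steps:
Function('q')(o, G) = Mul(Rational(1, 4), o) (Function('q')(o, G) = Mul(Rational(1, 4), Add(0, o)) = Mul(Rational(1, 4), o))
Function('c')(Z) = Mul(Rational(-1, 8), Pow(5, Rational(1, 2)), Pow(Z, Rational(1, 2))) (Function('c')(Z) = Mul(Rational(-1, 4), Pow(Add(Z, Mul(Rational(1, 4), Z)), Rational(1, 2))) = Mul(Rational(-1, 4), Pow(Mul(Rational(5, 4), Z), Rational(1, 2))) = Mul(Rational(-1, 4), Mul(Rational(1, 2), Pow(5, Rational(1, 2)), Pow(Z, Rational(1, 2)))) = Mul(Rational(-1, 8), Pow(5, Rational(1, 2)), Pow(Z, Rational(1, 2))))
y = Mul(Rational(12008, 5), I, Pow(5, Rational(1, 2))) (y = Mul(-158, Mul(-19, Pow(Mul(Rational(-1, 8), Pow(5, Rational(1, 2)), Pow(-4, Rational(1, 2))), -1))) = Mul(-158, Mul(-19, Pow(Mul(Rational(-1, 8), Pow(5, Rational(1, 2)), Mul(2, I)), -1))) = Mul(-158, Mul(-19, Pow(Mul(Rational(-1, 4), I, Pow(5, Rational(1, 2))), -1))) = Mul(-158, Mul(-19, Mul(Rational(4, 5), I, Pow(5, Rational(1, 2))))) = Mul(-158, Mul(Rational(-76, 5), I, Pow(5, Rational(1, 2)))) = Mul(Rational(12008, 5), I, Pow(5, Rational(1, 2))) ≈ Mul(5370.1, I))
Add(Mul(Add(Function('M')(6, 1), 1), -8), y) = Add(Mul(Add(6, 1), -8), Mul(Rational(12008, 5), I, Pow(5, Rational(1, 2)))) = Add(Mul(7, -8), Mul(Rational(12008, 5), I, Pow(5, Rational(1, 2)))) = Add(-56, Mul(Rational(12008, 5), I, Pow(5, Rational(1, 2))))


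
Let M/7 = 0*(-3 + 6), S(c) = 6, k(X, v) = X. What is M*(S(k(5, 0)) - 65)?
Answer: 0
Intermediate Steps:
M = 0 (M = 7*(0*(-3 + 6)) = 7*(0*3) = 7*0 = 0)
M*(S(k(5, 0)) - 65) = 0*(6 - 65) = 0*(-59) = 0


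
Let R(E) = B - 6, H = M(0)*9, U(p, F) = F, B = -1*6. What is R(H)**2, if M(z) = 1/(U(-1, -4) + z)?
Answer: 144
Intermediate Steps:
B = -6
M(z) = 1/(-4 + z)
H = -9/4 (H = 9/(-4 + 0) = 9/(-4) = -1/4*9 = -9/4 ≈ -2.2500)
R(E) = -12 (R(E) = -6 - 6 = -12)
R(H)**2 = (-12)**2 = 144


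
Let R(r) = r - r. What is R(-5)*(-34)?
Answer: 0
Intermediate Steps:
R(r) = 0
R(-5)*(-34) = 0*(-34) = 0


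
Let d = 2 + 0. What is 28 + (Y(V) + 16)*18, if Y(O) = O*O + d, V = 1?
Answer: 370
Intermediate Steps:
d = 2
Y(O) = 2 + O² (Y(O) = O*O + 2 = O² + 2 = 2 + O²)
28 + (Y(V) + 16)*18 = 28 + ((2 + 1²) + 16)*18 = 28 + ((2 + 1) + 16)*18 = 28 + (3 + 16)*18 = 28 + 19*18 = 28 + 342 = 370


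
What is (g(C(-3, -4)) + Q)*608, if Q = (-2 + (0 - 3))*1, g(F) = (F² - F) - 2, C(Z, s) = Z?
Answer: 3040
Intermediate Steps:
g(F) = -2 + F² - F
Q = -5 (Q = (-2 - 3)*1 = -5*1 = -5)
(g(C(-3, -4)) + Q)*608 = ((-2 + (-3)² - 1*(-3)) - 5)*608 = ((-2 + 9 + 3) - 5)*608 = (10 - 5)*608 = 5*608 = 3040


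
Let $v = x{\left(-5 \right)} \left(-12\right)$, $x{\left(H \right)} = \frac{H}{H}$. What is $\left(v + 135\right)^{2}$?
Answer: $15129$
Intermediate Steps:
$x{\left(H \right)} = 1$
$v = -12$ ($v = 1 \left(-12\right) = -12$)
$\left(v + 135\right)^{2} = \left(-12 + 135\right)^{2} = 123^{2} = 15129$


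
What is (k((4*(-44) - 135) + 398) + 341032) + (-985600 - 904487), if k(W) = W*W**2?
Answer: -890552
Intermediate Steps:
k(W) = W**3
(k((4*(-44) - 135) + 398) + 341032) + (-985600 - 904487) = (((4*(-44) - 135) + 398)**3 + 341032) + (-985600 - 904487) = (((-176 - 135) + 398)**3 + 341032) - 1890087 = ((-311 + 398)**3 + 341032) - 1890087 = (87**3 + 341032) - 1890087 = (658503 + 341032) - 1890087 = 999535 - 1890087 = -890552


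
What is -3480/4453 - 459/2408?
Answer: -10423767/10722824 ≈ -0.97211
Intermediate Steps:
-3480/4453 - 459/2408 = -10423767/10722824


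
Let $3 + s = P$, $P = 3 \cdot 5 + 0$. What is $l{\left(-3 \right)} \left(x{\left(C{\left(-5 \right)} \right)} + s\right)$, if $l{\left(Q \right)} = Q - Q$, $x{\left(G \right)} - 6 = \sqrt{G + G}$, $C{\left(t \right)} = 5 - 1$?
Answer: $0$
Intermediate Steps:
$C{\left(t \right)} = 4$ ($C{\left(t \right)} = 5 - 1 = 4$)
$P = 15$ ($P = 15 + 0 = 15$)
$x{\left(G \right)} = 6 + \sqrt{2} \sqrt{G}$ ($x{\left(G \right)} = 6 + \sqrt{G + G} = 6 + \sqrt{2 G} = 6 + \sqrt{2} \sqrt{G}$)
$l{\left(Q \right)} = 0$
$s = 12$ ($s = -3 + 15 = 12$)
$l{\left(-3 \right)} \left(x{\left(C{\left(-5 \right)} \right)} + s\right) = 0 \left(\left(6 + \sqrt{2} \sqrt{4}\right) + 12\right) = 0 \left(\left(6 + \sqrt{2} \cdot 2\right) + 12\right) = 0 \left(\left(6 + 2 \sqrt{2}\right) + 12\right) = 0 \left(18 + 2 \sqrt{2}\right) = 0$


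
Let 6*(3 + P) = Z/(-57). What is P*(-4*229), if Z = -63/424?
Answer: 11067341/4028 ≈ 2747.6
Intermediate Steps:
Z = -63/424 (Z = -63*1/424 = -63/424 ≈ -0.14858)
P = -48329/16112 (P = -3 + (-63/424/(-57))/6 = -3 + (-63/424*(-1/57))/6 = -3 + (⅙)*(21/8056) = -3 + 7/16112 = -48329/16112 ≈ -2.9996)
P*(-4*229) = -(-48329)*229/4028 = -48329/16112*(-916) = 11067341/4028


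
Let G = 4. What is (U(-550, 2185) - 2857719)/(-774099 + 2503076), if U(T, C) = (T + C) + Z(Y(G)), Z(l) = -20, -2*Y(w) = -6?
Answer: -2856104/1728977 ≈ -1.6519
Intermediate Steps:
Y(w) = 3 (Y(w) = -½*(-6) = 3)
U(T, C) = -20 + C + T (U(T, C) = (T + C) - 20 = (C + T) - 20 = -20 + C + T)
(U(-550, 2185) - 2857719)/(-774099 + 2503076) = ((-20 + 2185 - 550) - 2857719)/(-774099 + 2503076) = (1615 - 2857719)/1728977 = -2856104*1/1728977 = -2856104/1728977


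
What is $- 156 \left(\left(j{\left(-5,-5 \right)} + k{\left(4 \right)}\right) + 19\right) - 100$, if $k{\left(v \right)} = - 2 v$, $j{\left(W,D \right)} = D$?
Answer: $-1036$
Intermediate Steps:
$- 156 \left(\left(j{\left(-5,-5 \right)} + k{\left(4 \right)}\right) + 19\right) - 100 = - 156 \left(\left(-5 - 8\right) + 19\right) - 100 = - 156 \left(-13 + 19\right) - 100 = \left(-156\right) 6 - 100 = -936 - 100 = -1036$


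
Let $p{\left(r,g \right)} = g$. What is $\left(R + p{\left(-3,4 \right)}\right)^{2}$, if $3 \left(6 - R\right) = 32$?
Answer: $\frac{4}{9} \approx 0.44444$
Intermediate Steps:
$R = - \frac{14}{3}$ ($R = 6 - \frac{32}{3} = - \frac{14}{3} \approx -4.6667$)
$\left(R + p{\left(-3,4 \right)}\right)^{2} = \left(- \frac{14}{3} + 4\right)^{2} = \left(- \frac{2}{3}\right)^{2} = \frac{4}{9}$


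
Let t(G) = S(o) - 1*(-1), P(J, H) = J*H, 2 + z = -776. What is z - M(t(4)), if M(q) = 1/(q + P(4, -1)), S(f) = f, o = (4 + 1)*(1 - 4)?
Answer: -14003/18 ≈ -777.94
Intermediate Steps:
z = -778 (z = -2 - 776 = -778)
P(J, H) = H*J
o = -15 (o = 5*(-3) = -15)
t(G) = -14 (t(G) = -15 - 1*(-1) = -15 + 1 = -14)
M(q) = 1/(-4 + q) (M(q) = 1/(q - 1*4) = 1/(q - 4) = 1/(-4 + q))
z - M(t(4)) = -778 - 1/(-4 - 14) = -778 - 1/(-18) = -778 - 1*(-1/18) = -778 + 1/18 = -14003/18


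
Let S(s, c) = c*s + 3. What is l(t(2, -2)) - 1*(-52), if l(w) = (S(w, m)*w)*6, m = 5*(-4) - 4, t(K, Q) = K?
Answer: -488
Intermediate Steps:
m = -24 (m = -20 - 4 = -24)
S(s, c) = 3 + c*s
l(w) = 6*w*(3 - 24*w) (l(w) = ((3 - 24*w)*w)*6 = (w*(3 - 24*w))*6 = 6*w*(3 - 24*w))
l(t(2, -2)) - 1*(-52) = 18*2*(1 - 8*2) - 1*(-52) = 18*2*(1 - 16) + 52 = 18*2*(-15) + 52 = -540 + 52 = -488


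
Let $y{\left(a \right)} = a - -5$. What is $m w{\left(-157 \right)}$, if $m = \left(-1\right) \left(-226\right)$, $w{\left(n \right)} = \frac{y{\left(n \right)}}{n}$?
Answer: $\frac{34352}{157} \approx 218.8$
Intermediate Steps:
$y{\left(a \right)} = 5 + a$ ($y{\left(a \right)} = a + 5 = 5 + a$)
$w{\left(n \right)} = \frac{5 + n}{n}$
$m = 226$
$m w{\left(-157 \right)} = 226 \frac{5 - 157}{-157} = 226 \left(\left(- \frac{1}{157}\right) \left(-152\right)\right) = 226 \cdot \frac{152}{157} = \frac{34352}{157}$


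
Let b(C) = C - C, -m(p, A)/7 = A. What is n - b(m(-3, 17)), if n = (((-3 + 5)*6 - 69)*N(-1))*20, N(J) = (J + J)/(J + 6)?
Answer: 456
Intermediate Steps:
m(p, A) = -7*A
b(C) = 0
N(J) = 2*J/(6 + J) (N(J) = (2*J)/(6 + J) = 2*J/(6 + J))
n = 456 (n = (((-3 + 5)*6 - 69)*(2*(-1)/(6 - 1)))*20 = ((2*6 - 69)*(2*(-1)/5))*20 = ((12 - 69)*(2*(-1)*(⅕)))*20 = -57*(-⅖)*20 = (114/5)*20 = 456)
n - b(m(-3, 17)) = 456 - 1*0 = 456 + 0 = 456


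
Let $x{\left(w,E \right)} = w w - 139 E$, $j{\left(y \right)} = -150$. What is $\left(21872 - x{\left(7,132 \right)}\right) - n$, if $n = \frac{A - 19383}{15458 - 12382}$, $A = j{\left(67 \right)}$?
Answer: $\frac{123585529}{3076} \approx 40177.0$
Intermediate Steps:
$A = -150$
$x{\left(w,E \right)} = w^{2} - 139 E$
$n = - \frac{19533}{3076}$ ($n = \frac{-150 - 19383}{15458 - 12382} = - \frac{19533}{3076} \approx -6.3501$)
$\left(21872 - x{\left(7,132 \right)}\right) - n = \left(21872 - \left(7^{2} - 18348\right)\right) - - \frac{19533}{3076} = \left(21872 - \left(49 - 18348\right)\right) + \frac{19533}{3076} = \left(21872 - -18299\right) + \frac{19533}{3076} = \left(21872 + 18299\right) + \frac{19533}{3076} = 40171 + \frac{19533}{3076} = \frac{123585529}{3076}$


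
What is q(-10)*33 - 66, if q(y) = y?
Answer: -396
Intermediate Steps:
q(-10)*33 - 66 = -10*33 - 66 = -330 - 66 = -396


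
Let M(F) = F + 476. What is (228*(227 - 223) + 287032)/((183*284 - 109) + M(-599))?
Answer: 71986/12935 ≈ 5.5652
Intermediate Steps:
M(F) = 476 + F
(228*(227 - 223) + 287032)/((183*284 - 109) + M(-599)) = (228*(227 - 223) + 287032)/((183*284 - 109) + (476 - 599)) = (228*4 + 287032)/((51972 - 109) - 123) = (912 + 287032)/(51863 - 123) = 287944/51740 = 287944*(1/51740) = 71986/12935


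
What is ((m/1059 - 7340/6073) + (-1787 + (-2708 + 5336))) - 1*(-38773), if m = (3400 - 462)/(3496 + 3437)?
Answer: 1766265119405128/44588251431 ≈ 39613.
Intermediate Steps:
m = 2938/6933 ≈ 0.42377
((m/1059 - 7340/6073) + (-1787 + (-2708 + 5336))) - 1*(-38773) = (((2938/6933)/1059 - 7340/6073) + (-1787 + (-2708 + 5336))) - 1*(-38773) = (((2938/6933)*(1/1059) - 7340*1/6073) + (-1787 + 2628)) + 38773 = ((2938/7342047 - 7340/6073) + 841) + 38773 = (-53872782506/44588251431 + 841) + 38773 = 37444846670965/44588251431 + 38773 = 1766265119405128/44588251431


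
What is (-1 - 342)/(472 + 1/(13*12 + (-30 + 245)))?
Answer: -127253/175113 ≈ -0.72669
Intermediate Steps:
(-1 - 342)/(472 + 1/(13*12 + (-30 + 245))) = -343/(472 + 1/(156 + 215)) = -343/(472 + 1/371) = -343/175113/371 = -343*371/175113 = -127253/175113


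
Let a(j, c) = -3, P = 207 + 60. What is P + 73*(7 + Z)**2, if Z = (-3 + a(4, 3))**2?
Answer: 135244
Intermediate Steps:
P = 267
Z = 36 (Z = (-3 - 3)**2 = (-6)**2 = 36)
P + 73*(7 + Z)**2 = 267 + 73*(7 + 36)**2 = 267 + 73*43**2 = 267 + 73*1849 = 267 + 134977 = 135244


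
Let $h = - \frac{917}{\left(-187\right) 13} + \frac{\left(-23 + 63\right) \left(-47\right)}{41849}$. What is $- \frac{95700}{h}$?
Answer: $- \frac{9736031748300}{33805253} \approx -2.88 \cdot 10^{5}$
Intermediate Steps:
$h = \frac{33805253}{101734919}$ ($h = - \frac{917}{-2431} + 40 \left(-47\right) \frac{1}{41849} = \left(-917\right) \left(- \frac{1}{2431}\right) - \frac{1880}{41849} = \frac{917}{2431} - \frac{1880}{41849} = \frac{33805253}{101734919} \approx 0.33229$)
$- \frac{95700}{h} = - \frac{95700}{\frac{33805253}{101734919}} = \left(-95700\right) \frac{101734919}{33805253} = - \frac{9736031748300}{33805253}$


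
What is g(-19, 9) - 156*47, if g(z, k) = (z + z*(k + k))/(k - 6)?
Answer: -22357/3 ≈ -7452.3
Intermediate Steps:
g(z, k) = (z + 2*k*z)/(-6 + k) (g(z, k) = (z + z*(2*k))/(-6 + k) = (z + 2*k*z)/(-6 + k))
g(-19, 9) - 156*47 = -19*(1 + 2*9)/(-6 + 9) - 156*47 = -19*(1 + 18)/3 - 7332 = -19*1/3*19 - 7332 = -361/3 - 7332 = -22357/3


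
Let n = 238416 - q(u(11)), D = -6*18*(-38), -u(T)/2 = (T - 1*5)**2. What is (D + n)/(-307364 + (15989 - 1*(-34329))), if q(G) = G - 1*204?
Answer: -40466/42841 ≈ -0.94456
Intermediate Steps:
u(T) = -2*(-5 + T)**2 (u(T) = -2*(T - 1*5)**2 = -2*(T - 5)**2 = -2*(-5 + T)**2)
q(G) = -204 + G (q(G) = G - 204 = -204 + G)
D = 4104 (D = -108*(-38) = 4104)
n = 238692 (n = 238416 - (-204 - 2*(-5 + 11)**2) = 238416 - (-204 - 2*6**2) = 238416 - (-204 - 2*36) = 238416 - (-204 - 72) = 238416 - 1*(-276) = 238416 + 276 = 238692)
(D + n)/(-307364 + (15989 - 1*(-34329))) = (4104 + 238692)/(-307364 + (15989 - 1*(-34329))) = 242796/(-307364 + (15989 + 34329)) = 242796/(-307364 + 50318) = 242796/(-257046) = 242796*(-1/257046) = -40466/42841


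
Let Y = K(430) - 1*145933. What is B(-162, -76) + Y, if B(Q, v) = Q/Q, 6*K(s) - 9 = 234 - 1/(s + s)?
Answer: -752800141/5160 ≈ -1.4589e+5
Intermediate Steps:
K(s) = 81/2 - 1/(12*s) (K(s) = 3/2 + (234 - 1/(s + s))/6 = 3/2 + (234 - 1/(2*s))/6 = 3/2 + (39 - 1/(12*s)) = 81/2 - 1/(12*s))
B(Q, v) = 1
Y = -752805301/5160 (Y = (1/12)*(-1 + 486*430)/430 - 1*145933 = (1/12)*(1/430)*(-1 + 208980) - 145933 = (1/12)*(1/430)*208979 - 145933 = 208979/5160 - 145933 = -752805301/5160 ≈ -1.4589e+5)
B(-162, -76) + Y = 1 - 752805301/5160 = -752800141/5160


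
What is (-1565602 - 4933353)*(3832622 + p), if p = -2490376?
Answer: -8723196352930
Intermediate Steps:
(-1565602 - 4933353)*(3832622 + p) = (-1565602 - 4933353)*(3832622 - 2490376) = -6498955*1342246 = -8723196352930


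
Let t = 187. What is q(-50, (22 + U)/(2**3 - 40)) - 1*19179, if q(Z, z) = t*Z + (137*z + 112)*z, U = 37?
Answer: -28948255/1024 ≈ -28270.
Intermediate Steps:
q(Z, z) = 187*Z + z*(112 + 137*z) (q(Z, z) = 187*Z + (137*z + 112)*z = 187*Z + (112 + 137*z)*z = 187*Z + z*(112 + 137*z))
q(-50, (22 + U)/(2**3 - 40)) - 1*19179 = (112*((22 + 37)/(2**3 - 40)) + 137*((22 + 37)/(2**3 - 40))**2 + 187*(-50)) - 1*19179 = (112*(59/(8 - 40)) + 137*(59/(8 - 40))**2 - 9350) - 19179 = (112*(59/(-32)) + 137*(59/(-32))**2 - 9350) - 19179 = (112*(59*(-1/32)) + 137*(59*(-1/32))**2 - 9350) - 19179 = (112*(-59/32) + 137*(-59/32)**2 - 9350) - 19179 = (-413/2 + 137*(3481/1024) - 9350) - 19179 = (-413/2 + 476897/1024 - 9350) - 19179 = -9308959/1024 - 19179 = -28948255/1024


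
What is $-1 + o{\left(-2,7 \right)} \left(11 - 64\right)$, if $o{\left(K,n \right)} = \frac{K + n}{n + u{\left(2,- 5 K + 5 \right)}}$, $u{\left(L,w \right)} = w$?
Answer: $- \frac{287}{22} \approx -13.045$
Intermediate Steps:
$o{\left(K,n \right)} = \frac{K + n}{5 + n - 5 K}$ ($o{\left(K,n \right)} = \frac{K + n}{n - \left(-5 + 5 K\right)} = \frac{K + n}{5 + n - 5 K}$)
$-1 + o{\left(-2,7 \right)} \left(11 - 64\right) = -1 + \frac{-2 + 7}{5 + 7 - -10} \left(11 - 64\right) = -1 + \frac{1}{5 + 7 + 10} \cdot 5 \left(-53\right) = -1 + \frac{1}{22} \cdot 5 \left(-53\right) = -1 + \frac{5}{22} \left(-53\right) = -1 - \frac{265}{22} = - \frac{287}{22}$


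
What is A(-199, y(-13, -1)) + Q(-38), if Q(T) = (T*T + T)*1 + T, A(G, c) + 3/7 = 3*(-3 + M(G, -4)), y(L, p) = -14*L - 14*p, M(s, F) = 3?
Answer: 9573/7 ≈ 1367.6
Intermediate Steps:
A(G, c) = -3/7 (A(G, c) = -3/7 + 3*(-3 + 3) = -3/7 + 3*0 = -3/7 + 0 = -3/7)
Q(T) = T² + 2*T (Q(T) = (T² + T)*1 + T = (T + T²)*1 + T = (T + T²) + T = T² + 2*T)
A(-199, y(-13, -1)) + Q(-38) = -3/7 - 38*(2 - 38) = -3/7 - 38*(-36) = -3/7 + 1368 = 9573/7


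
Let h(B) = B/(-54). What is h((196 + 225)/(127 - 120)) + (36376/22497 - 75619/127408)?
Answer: -16314816421/180576759888 ≈ -0.090348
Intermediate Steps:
h(B) = -B/54 (h(B) = B*(-1/54) = -B/54)
h((196 + 225)/(127 - 120)) + (36376/22497 - 75619/127408) = -(196 + 225)/(54*(127 - 120)) + (36376/22497 - 75619/127408) = -421/(54*7) + (36376*(1/22497) - 75619*1/127408) = -421/(54*7) + (36376/22497 - 75619/127408) = -1/54*421/7 + 2933392765/2866297776 = -421/378 + 2933392765/2866297776 = -16314816421/180576759888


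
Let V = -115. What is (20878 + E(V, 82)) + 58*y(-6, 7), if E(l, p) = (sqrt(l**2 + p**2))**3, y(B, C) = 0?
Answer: 20878 + 19949*sqrt(19949) ≈ 2.8385e+6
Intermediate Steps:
E(l, p) = (l**2 + p**2)**(3/2)
(20878 + E(V, 82)) + 58*y(-6, 7) = (20878 + ((-115)**2 + 82**2)**(3/2)) + 58*0 = (20878 + (13225 + 6724)**(3/2)) + 0 = (20878 + 19949**(3/2)) + 0 = (20878 + 19949*sqrt(19949)) + 0 = 20878 + 19949*sqrt(19949)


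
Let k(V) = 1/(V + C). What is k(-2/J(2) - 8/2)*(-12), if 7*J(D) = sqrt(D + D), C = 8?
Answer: 4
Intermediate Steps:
J(D) = sqrt(2)*sqrt(D)/7 (J(D) = sqrt(D + D)/7 = sqrt(2*D)/7 = (sqrt(2)*sqrt(D))/7 = sqrt(2)*sqrt(D)/7)
k(V) = 1/(8 + V) (k(V) = 1/(V + 8) = 1/(8 + V))
k(-2/J(2) - 8/2)*(-12) = -12/(8 + (-2/(sqrt(2)*sqrt(2)/7) - 8/2)) = -12/(8 + (-2/2/7 - 8*1/2)) = -12/(8 + (-2*7/2 - 4)) = -12/(8 + (-7 - 4)) = -12/(8 - 11) = -12/(-3) = -1/3*(-12) = 4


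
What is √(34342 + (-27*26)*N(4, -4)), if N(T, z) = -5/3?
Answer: 2*√8878 ≈ 188.45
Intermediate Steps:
N(T, z) = -5/3 (N(T, z) = -5*⅓ = -5/3)
√(34342 + (-27*26)*N(4, -4)) = √(34342 - 27*26*(-5/3)) = √(34342 - 702*(-5/3)) = √(34342 + 1170) = √35512 = 2*√8878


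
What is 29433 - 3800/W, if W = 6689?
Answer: 196873537/6689 ≈ 29432.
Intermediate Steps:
29433 - 3800/W = 29433 - 3800/6689 = 196873537/6689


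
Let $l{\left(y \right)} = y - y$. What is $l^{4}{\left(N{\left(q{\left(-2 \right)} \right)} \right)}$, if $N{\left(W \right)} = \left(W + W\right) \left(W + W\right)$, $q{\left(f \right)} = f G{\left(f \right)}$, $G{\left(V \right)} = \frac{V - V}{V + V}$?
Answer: $0$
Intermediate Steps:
$G{\left(V \right)} = 0$ ($G{\left(V \right)} = \frac{0}{2 V} = 0 \frac{1}{2 V} = 0$)
$q{\left(f \right)} = 0$ ($q{\left(f \right)} = f 0 = 0$)
$N{\left(W \right)} = 4 W^{2}$ ($N{\left(W \right)} = 2 W 2 W = 4 W^{2}$)
$l{\left(y \right)} = 0$
$l^{4}{\left(N{\left(q{\left(-2 \right)} \right)} \right)} = 0^{4} = 0$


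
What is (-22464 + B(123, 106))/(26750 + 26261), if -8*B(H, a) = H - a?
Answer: -179729/424088 ≈ -0.42380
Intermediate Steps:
B(H, a) = -H/8 + a/8 (B(H, a) = -(H - a)/8 = -H/8 + a/8)
(-22464 + B(123, 106))/(26750 + 26261) = (-22464 + (-⅛*123 + (⅛)*106))/(26750 + 26261) = (-22464 + (-123/8 + 53/4))/53011 = (-22464 - 17/8)*(1/53011) = -179729/8*1/53011 = -179729/424088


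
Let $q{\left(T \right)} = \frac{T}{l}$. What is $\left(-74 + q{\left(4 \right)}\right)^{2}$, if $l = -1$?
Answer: $6084$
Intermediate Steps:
$q{\left(T \right)} = - T$ ($q{\left(T \right)} = \frac{T}{-1} = T \left(-1\right) = - T$)
$\left(-74 + q{\left(4 \right)}\right)^{2} = \left(-74 - 4\right)^{2} = \left(-78\right)^{2} = 6084$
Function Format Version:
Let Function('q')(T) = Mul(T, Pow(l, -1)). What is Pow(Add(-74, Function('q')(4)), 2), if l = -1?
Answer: 6084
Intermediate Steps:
Function('q')(T) = Mul(-1, T) (Function('q')(T) = Mul(T, Pow(-1, -1)) = Mul(T, -1) = Mul(-1, T))
Pow(Add(-74, Function('q')(4)), 2) = Pow(Add(-74, Mul(-1, 4)), 2) = Pow(Add(-74, -4), 2) = Pow(-78, 2) = 6084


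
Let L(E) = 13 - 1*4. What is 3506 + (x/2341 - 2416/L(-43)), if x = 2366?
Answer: 68233352/21069 ≈ 3238.6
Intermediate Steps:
L(E) = 9 (L(E) = 13 - 4 = 9)
3506 + (x/2341 - 2416/L(-43)) = 3506 + (2366/2341 - 2416/9) = 3506 - 5634562/21069 = 68233352/21069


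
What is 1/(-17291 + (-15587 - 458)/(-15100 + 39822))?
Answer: -24722/427484147 ≈ -5.7831e-5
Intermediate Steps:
1/(-17291 + (-15587 - 458)/(-15100 + 39822)) = 1/(-17291 - 16045/24722) = 1/(-427484147/24722) = -24722/427484147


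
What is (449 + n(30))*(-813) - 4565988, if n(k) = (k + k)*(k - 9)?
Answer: -5955405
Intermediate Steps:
n(k) = 2*k*(-9 + k) (n(k) = (2*k)*(-9 + k) = 2*k*(-9 + k))
(449 + n(30))*(-813) - 4565988 = (449 + 2*30*(-9 + 30))*(-813) - 4565988 = (449 + 2*30*21)*(-813) - 4565988 = (449 + 1260)*(-813) - 4565988 = 1709*(-813) - 4565988 = -1389417 - 4565988 = -5955405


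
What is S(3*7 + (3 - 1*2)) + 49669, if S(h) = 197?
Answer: 49866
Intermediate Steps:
S(3*7 + (3 - 1*2)) + 49669 = 197 + 49669 = 49866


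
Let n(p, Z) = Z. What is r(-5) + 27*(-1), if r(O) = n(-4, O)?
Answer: -32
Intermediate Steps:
r(O) = O
r(-5) + 27*(-1) = -5 + 27*(-1) = -5 - 27 = -32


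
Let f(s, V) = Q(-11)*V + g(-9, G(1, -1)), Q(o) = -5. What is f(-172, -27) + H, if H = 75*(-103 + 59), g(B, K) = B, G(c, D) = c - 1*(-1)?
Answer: -3174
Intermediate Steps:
G(c, D) = 1 + c (G(c, D) = c + 1 = 1 + c)
f(s, V) = -9 - 5*V (f(s, V) = -5*V - 9 = -9 - 5*V)
H = -3300 (H = 75*(-44) = -3300)
f(-172, -27) + H = (-9 - 5*(-27)) - 3300 = (-9 + 135) - 3300 = 126 - 3300 = -3174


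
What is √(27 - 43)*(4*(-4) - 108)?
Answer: -496*I ≈ -496.0*I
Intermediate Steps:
√(27 - 43)*(4*(-4) - 108) = √(-16)*(-16 - 108) = (4*I)*(-124) = -496*I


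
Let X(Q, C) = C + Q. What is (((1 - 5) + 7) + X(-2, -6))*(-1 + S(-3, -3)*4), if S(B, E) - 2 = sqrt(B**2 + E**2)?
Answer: -35 - 60*sqrt(2) ≈ -119.85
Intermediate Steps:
S(B, E) = 2 + sqrt(B**2 + E**2)
(((1 - 5) + 7) + X(-2, -6))*(-1 + S(-3, -3)*4) = (((1 - 5) + 7) + (-6 - 2))*(-1 + (2 + sqrt((-3)**2 + (-3)**2))*4) = ((-4 + 7) - 8)*(-1 + (2 + sqrt(9 + 9))*4) = (3 - 8)*(-1 + (2 + sqrt(18))*4) = -5*(-1 + (2 + 3*sqrt(2))*4) = -5*(-1 + (8 + 12*sqrt(2))) = -5*(7 + 12*sqrt(2)) = -35 - 60*sqrt(2)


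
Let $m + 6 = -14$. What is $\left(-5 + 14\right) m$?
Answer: $-180$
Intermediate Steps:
$m = -20$ ($m = -6 - 14 = -20$)
$\left(-5 + 14\right) m = \left(-5 + 14\right) \left(-20\right) = 9 \left(-20\right) = -180$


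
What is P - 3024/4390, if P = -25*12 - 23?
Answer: -710497/2195 ≈ -323.69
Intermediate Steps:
P = -323 (P = -300 - 23 = -323)
P - 3024/4390 = -323 - 3024/4390 = -323 - 1*1512/2195 = -323 - 1512/2195 = -710497/2195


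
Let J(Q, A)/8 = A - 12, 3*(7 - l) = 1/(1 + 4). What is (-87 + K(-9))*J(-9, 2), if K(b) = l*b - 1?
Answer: 12032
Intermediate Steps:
l = 104/15 (l = 7 - 1/(3*(1 + 4)) = 7 - 1/3/5 = 7 - 1/3*1/5 = 7 - 1/15 = 104/15 ≈ 6.9333)
J(Q, A) = -96 + 8*A (J(Q, A) = 8*(A - 12) = 8*(-12 + A) = -96 + 8*A)
K(b) = -1 + 104*b/15 (K(b) = 104*b/15 - 1 = -1 + 104*b/15)
(-87 + K(-9))*J(-9, 2) = (-87 + (-1 + (104/15)*(-9)))*(-96 + 8*2) = (-87 + (-1 - 312/5))*(-96 + 16) = (-87 - 317/5)*(-80) = -752/5*(-80) = 12032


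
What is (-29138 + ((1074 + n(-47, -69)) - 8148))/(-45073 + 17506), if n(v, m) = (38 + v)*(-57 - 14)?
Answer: 35573/27567 ≈ 1.2904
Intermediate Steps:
n(v, m) = -2698 - 71*v (n(v, m) = (38 + v)*(-71) = -2698 - 71*v)
(-29138 + ((1074 + n(-47, -69)) - 8148))/(-45073 + 17506) = (-29138 + ((1074 + (-2698 - 71*(-47))) - 8148))/(-45073 + 17506) = (-29138 + ((1074 + (-2698 + 3337)) - 8148))/(-27567) = (-29138 + ((1074 + 639) - 8148))*(-1/27567) = (-29138 + (1713 - 8148))*(-1/27567) = (-29138 - 6435)*(-1/27567) = -35573*(-1/27567) = 35573/27567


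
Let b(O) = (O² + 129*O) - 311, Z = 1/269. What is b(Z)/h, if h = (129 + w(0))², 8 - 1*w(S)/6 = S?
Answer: -22469569/2266997769 ≈ -0.0099116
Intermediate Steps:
w(S) = 48 - 6*S
Z = 1/269 ≈ 0.0037175
b(O) = -311 + O² + 129*O
h = 31329 (h = (129 + (48 - 6*0))² = (129 + (48 + 0))² = (129 + 48)² = 177² = 31329)
b(Z)/h = (-311 + (1/269)² + 129*(1/269))/31329 = (-311 + 1/72361 + 129/269)*(1/31329) = -22469569/72361*1/31329 = -22469569/2266997769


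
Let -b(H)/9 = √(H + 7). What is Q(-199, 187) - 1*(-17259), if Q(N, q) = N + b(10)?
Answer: 17060 - 9*√17 ≈ 17023.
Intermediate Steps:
b(H) = -9*√(7 + H) (b(H) = -9*√(H + 7) = -9*√(7 + H))
Q(N, q) = N - 9*√17 (Q(N, q) = N - 9*√(7 + 10) = N - 9*√17)
Q(-199, 187) - 1*(-17259) = (-199 - 9*√17) - 1*(-17259) = (-199 - 9*√17) + 17259 = 17060 - 9*√17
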